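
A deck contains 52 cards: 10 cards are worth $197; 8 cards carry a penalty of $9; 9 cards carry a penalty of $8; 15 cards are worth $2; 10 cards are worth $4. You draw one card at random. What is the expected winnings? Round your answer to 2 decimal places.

$36.46

E[payout] = (10/52)·197 + (8/52)·(-9) + (9/52)·(-8) + (15/52)·2 + (10/52)·4 = 474/13
≈ $36.46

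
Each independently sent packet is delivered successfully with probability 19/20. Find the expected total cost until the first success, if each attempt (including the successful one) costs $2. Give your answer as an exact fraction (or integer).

40/19 dollars

E[#attempts] = 1/p = 20/19; E[cost] = 2·20/19 = 40/19.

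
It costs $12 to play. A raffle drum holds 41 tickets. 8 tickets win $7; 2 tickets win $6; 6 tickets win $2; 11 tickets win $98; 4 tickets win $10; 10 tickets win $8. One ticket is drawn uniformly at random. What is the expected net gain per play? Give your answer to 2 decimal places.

E[payout] = (8/41)·7 + (2/41)·6 + (6/41)·2 + (11/41)·98 + (4/41)·10 + (10/41)·8 = 1278/41
Expected profit = 1278/41 − 12 = 786/41 ≈ $19.17

$19.17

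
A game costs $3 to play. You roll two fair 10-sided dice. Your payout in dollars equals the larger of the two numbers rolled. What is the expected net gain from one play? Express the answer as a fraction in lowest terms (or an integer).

Distribution of the larger of the two numbers rolled: 1 w.p. 1/100, 2 w.p. 3/100, 3 w.p. 1/20, 4 w.p. 7/100, 5 w.p. 9/100, 6 w.p. 11/100, …
E[payout] = (1/100)·1 + (3/100)·2 + (1/20)·3 + (7/100)·4 + (9/100)·5 + (11/100)·6 + (13/100)·7 + (3/20)·8 + (17/100)·9 + (19/100)·10 = 143/20
Expected profit = 143/20 − 3 = 83/20

83/20 dollars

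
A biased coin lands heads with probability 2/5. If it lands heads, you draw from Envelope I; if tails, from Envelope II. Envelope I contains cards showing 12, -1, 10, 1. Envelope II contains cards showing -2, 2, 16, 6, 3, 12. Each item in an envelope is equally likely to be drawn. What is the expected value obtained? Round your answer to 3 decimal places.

5.900

E[X | Envelope I] = (12 − 1 + 10 + 1)/4 = 11/2
E[X | Envelope II] = (-2 + 2 + 16 + 6 + 3 + 12)/6 = 37/6
E[X] = (2/5)·11/2 + (3/5)·37/6 = 59/10 ≈ 5.900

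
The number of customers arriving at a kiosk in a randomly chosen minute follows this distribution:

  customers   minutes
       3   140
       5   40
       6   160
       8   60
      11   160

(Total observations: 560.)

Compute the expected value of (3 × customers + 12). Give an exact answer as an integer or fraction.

Total = 560, so P(customers=3) = 140/560, etc.
E[3x+12] = (1/4)·21 + (1/14)·27 + (2/7)·30 + (3/28)·36 + (2/7)·45
     = 909/28

909/28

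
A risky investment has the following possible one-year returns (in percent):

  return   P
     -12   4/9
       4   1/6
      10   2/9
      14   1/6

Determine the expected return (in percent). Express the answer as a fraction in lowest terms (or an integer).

E[X] = (4/9)·(-12) + (1/6)·4 + (2/9)·10 + (1/6)·14
     = -1/9

-1/9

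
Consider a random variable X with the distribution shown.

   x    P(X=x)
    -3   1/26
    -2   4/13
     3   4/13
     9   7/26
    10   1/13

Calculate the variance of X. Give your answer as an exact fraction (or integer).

3784/169

E[X] = (1/26)·(-3) + (4/13)·(-2) + (4/13)·3 + (7/26)·9 + (1/13)·10 = 44/13
E[X²] = (1/26)·9 + (4/13)·4 + (4/13)·9 + (7/26)·81 + (1/13)·100 = 440/13
Var(X) = 440/13 − (44/13)² = 3784/169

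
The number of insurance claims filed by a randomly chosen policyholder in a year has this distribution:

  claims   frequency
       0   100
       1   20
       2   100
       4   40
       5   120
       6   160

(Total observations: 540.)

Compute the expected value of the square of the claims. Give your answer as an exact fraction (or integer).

Total = 540, so P(claims=0) = 100/540, etc.
E[X²] = (5/27)·0 + (1/27)·1 + (5/27)·4 + (2/27)·16 + (2/9)·25 + (8/27)·36
     = 491/27

491/27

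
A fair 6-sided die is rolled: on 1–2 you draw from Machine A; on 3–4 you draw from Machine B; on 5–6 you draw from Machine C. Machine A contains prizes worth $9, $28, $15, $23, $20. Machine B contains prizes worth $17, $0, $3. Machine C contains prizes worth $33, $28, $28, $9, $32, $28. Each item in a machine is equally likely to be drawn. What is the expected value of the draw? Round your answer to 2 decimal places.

E[X | Machine A] = (9 + 28 + 15 + 23 + 20)/5 = 19
E[X | Machine B] = (17 + 0 + 3)/3 = 20/3
E[X | Machine C] = (33 + 28 + 28 + 9 + 32 + 28)/6 = 79/3
E[X] = (1/3)·19 + (1/3)·20/3 + (1/3)·79/3 = 52/3 ≈ 17.33

$17.33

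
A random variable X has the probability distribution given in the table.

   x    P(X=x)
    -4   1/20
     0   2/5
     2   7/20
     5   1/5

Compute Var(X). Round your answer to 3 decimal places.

4.950

E[X] = (1/20)·(-4) + (2/5)·0 + (7/20)·2 + (1/5)·5 = 3/2
E[X²] = (1/20)·16 + (2/5)·0 + (7/20)·4 + (1/5)·25 = 36/5
Var(X) = 36/5 − (3/2)² = 99/20 ≈ 4.950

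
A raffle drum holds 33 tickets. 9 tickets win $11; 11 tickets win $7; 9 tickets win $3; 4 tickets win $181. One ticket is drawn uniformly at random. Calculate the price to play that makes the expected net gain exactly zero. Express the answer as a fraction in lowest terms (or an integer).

309/11 dollars

E[payout] = (9/33)·11 + (11/33)·7 + (9/33)·3 + (4/33)·181 = 309/11
Fair fee = E[payout] = 309/11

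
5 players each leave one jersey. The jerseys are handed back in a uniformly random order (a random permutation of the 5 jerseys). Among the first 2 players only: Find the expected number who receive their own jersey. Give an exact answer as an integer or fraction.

Let Xᵢ = 1 if person i gets their own jersey. For each i, P(Xᵢ=1) = 1/5.
By linearity of expectation, E[X₁+…+X_2] = 2·(1/5) = 2/5.

2/5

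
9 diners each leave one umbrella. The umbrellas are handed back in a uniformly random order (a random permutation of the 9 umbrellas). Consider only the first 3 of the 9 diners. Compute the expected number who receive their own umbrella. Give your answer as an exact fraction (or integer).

Let Xᵢ = 1 if person i gets their own umbrella. For each i, P(Xᵢ=1) = 1/9.
By linearity of expectation, E[X₁+…+X_3] = 3·(1/9) = 1/3.

1/3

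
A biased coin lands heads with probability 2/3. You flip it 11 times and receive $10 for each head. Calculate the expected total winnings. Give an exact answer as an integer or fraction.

E[#heads] = 11·2/3 = 22/3 (linearity over flips).
E[winnings] = 10·22/3 = 220/3.

220/3 dollars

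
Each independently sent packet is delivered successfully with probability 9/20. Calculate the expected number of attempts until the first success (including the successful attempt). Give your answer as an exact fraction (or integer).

20/9

For a geometric distribution, E[trials] = 1/p = 1/(9/20) = 20/9.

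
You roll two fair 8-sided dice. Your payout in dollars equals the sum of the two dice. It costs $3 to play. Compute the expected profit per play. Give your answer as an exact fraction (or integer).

Distribution of the sum of the two dice: 2 w.p. 1/64, 3 w.p. 1/32, 4 w.p. 3/64, 5 w.p. 1/16, 6 w.p. 5/64, 7 w.p. 3/32, …
E[payout] = (1/64)·2 + (1/32)·3 + (3/64)·4 + (1/16)·5 + (5/64)·6 + (3/32)·7 + (7/64)·8 + (1/8)·9 + (7/64)·10 + (3/32)·11 + (5/64)·12 + (1/16)·13 + (3/64)·14 + (1/32)·15 + (1/64)·16 = 9
Expected profit = 9 − 3 = 6

$6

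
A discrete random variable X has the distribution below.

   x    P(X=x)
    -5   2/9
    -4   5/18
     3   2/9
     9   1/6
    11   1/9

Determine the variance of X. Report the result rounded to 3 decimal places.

E[X] = (2/9)·(-5) + (5/18)·(-4) + (2/9)·3 + (1/6)·9 + (1/9)·11 = 7/6
E[X²] = (2/9)·25 + (5/18)·16 + (2/9)·9 + (1/6)·81 + (1/9)·121 = 701/18
Var(X) = 701/18 − (7/6)² = 451/12 ≈ 37.583

37.583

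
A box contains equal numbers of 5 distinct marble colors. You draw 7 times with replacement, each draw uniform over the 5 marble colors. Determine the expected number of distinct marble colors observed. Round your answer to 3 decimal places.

3.951

Let Xⱼ=1 if type j appears at least once. P(Xⱼ=1) = 1 − ((5−1)/5)^7 = 61741/78125.
E[#distinct] = 5·61741/78125 = 61741/15625.
≈ 3.951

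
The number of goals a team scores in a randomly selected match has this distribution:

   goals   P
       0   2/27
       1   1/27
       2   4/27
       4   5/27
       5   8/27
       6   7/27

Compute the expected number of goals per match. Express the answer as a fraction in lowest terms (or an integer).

37/9

E[X] = (2/27)·0 + (1/27)·1 + (4/27)·2 + (5/27)·4 + (8/27)·5 + (7/27)·6
     = 37/9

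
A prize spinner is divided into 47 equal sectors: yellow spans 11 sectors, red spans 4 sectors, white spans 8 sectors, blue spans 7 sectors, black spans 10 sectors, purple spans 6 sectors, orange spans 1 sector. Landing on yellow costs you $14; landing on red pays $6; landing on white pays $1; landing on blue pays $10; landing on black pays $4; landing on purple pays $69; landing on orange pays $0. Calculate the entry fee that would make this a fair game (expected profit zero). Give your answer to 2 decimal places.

$8.55

E[payout] = (11/47)·(-14) + (4/47)·6 + (8/47)·1 + (7/47)·10 + (10/47)·4 + (6/47)·69 + (1/47)·0 = 402/47
Fair fee = E[payout] = 402/47 ≈ $8.55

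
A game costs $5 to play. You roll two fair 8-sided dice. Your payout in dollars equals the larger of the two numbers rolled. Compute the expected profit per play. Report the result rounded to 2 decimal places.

$0.81

Distribution of the larger of the two numbers rolled: 1 w.p. 1/64, 2 w.p. 3/64, 3 w.p. 5/64, 4 w.p. 7/64, 5 w.p. 9/64, 6 w.p. 11/64, …
E[payout] = (1/64)·1 + (3/64)·2 + (5/64)·3 + (7/64)·4 + (9/64)·5 + (11/64)·6 + (13/64)·7 + (15/64)·8 = 93/16
Expected profit = 93/16 − 5 = 13/16 ≈ $0.81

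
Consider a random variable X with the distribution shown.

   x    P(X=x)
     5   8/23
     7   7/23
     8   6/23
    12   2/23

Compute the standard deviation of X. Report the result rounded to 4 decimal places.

1.9560

E[X] = 7, E[X²] = 1215/23
Var(X) = E[X²] − (E[X])² = 1215/23 − 49 = 88/23
SD(X) = √(88/23) ≈ 1.9560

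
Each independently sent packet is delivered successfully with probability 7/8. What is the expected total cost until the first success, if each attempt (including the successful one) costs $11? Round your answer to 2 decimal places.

E[#attempts] = 1/p = 8/7; E[cost] = 11·8/7 = 88/7.
≈ 12.57

$12.57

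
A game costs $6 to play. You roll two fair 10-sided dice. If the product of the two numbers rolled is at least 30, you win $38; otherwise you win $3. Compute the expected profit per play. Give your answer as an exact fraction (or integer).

241/20 dollars

E[payout] = (57/100)·3 + (43/100)·38 = 361/20
Expected profit = 361/20 − 6 = 241/20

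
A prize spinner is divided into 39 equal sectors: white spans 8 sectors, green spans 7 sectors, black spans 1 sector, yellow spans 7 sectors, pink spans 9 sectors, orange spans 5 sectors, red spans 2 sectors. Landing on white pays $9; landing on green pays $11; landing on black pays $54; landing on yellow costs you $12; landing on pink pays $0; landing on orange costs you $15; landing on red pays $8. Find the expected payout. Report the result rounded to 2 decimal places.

E[payout] = (8/39)·9 + (7/39)·11 + (1/39)·54 + (7/39)·(-12) + (9/39)·0 + (5/39)·(-15) + (2/39)·8 = 20/13
≈ $1.54

$1.54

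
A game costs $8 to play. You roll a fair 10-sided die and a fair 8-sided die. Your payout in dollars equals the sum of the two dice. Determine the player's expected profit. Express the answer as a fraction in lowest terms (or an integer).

$2

Distribution of the sum of the two dice: 2 w.p. 1/80, 3 w.p. 1/40, 4 w.p. 3/80, 5 w.p. 1/20, 6 w.p. 1/16, 7 w.p. 3/40, …
E[payout] = (1/80)·2 + (1/40)·3 + (3/80)·4 + (1/20)·5 + (1/16)·6 + (3/40)·7 + (7/80)·8 + (1/10)·9 + (1/10)·10 + (1/10)·11 + (7/80)·12 + (3/40)·13 + (1/16)·14 + (1/20)·15 + (3/80)·16 + (1/40)·17 + (1/80)·18 = 10
Expected profit = 10 − 8 = 2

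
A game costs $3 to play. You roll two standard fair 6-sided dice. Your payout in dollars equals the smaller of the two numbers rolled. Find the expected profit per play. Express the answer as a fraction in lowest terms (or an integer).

-17/36 dollars

Distribution of the smaller of the two numbers rolled: 1 w.p. 11/36, 2 w.p. 1/4, 3 w.p. 7/36, 4 w.p. 5/36, 5 w.p. 1/12, 6 w.p. 1/36
E[payout] = (11/36)·1 + (1/4)·2 + (7/36)·3 + (5/36)·4 + (1/12)·5 + (1/36)·6 = 91/36
Expected profit = 91/36 − 3 = -17/36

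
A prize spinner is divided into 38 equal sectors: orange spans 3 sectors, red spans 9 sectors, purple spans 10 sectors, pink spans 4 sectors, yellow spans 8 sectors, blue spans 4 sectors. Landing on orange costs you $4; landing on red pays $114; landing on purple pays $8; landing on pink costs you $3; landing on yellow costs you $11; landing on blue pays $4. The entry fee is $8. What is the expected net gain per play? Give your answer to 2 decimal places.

E[payout] = (3/38)·(-4) + (9/38)·114 + (10/38)·8 + (4/38)·(-3) + (8/38)·(-11) + (4/38)·4 = 505/19
Expected profit = 505/19 − 8 = 353/19 ≈ $18.58

$18.58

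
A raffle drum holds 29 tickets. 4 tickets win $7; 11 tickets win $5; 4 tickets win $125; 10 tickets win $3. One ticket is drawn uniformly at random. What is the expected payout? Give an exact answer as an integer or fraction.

613/29 dollars

E[payout] = (4/29)·7 + (11/29)·5 + (4/29)·125 + (10/29)·3 = 613/29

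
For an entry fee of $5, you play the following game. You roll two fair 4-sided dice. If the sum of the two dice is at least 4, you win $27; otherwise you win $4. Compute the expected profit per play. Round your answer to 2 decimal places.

$17.69

E[payout] = (3/16)·4 + (13/16)·27 = 363/16
Expected profit = 363/16 − 5 = 283/16 ≈ $17.69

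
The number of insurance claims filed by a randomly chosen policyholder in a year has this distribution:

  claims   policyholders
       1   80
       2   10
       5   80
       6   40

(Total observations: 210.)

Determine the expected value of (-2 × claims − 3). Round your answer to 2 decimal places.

-10.05

Total = 210, so P(claims=1) = 80/210, etc.
E[-2x-3] = (8/21)·(-5) + (1/21)·(-7) + (8/21)·(-13) + (4/21)·(-15)
     = -211/21 ≈ -10.05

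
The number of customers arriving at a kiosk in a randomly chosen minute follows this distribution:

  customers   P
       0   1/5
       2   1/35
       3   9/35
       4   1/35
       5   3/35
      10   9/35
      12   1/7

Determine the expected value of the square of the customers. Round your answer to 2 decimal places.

51.31

E[X²] = (1/5)·0 + (1/35)·4 + (9/35)·9 + (1/35)·16 + (3/35)·25 + (9/35)·100 + (1/7)·144
     = 1796/35 ≈ 51.31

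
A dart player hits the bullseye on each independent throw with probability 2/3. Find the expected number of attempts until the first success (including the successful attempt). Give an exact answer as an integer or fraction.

3/2

For a geometric distribution, E[trials] = 1/p = 1/(2/3) = 3/2.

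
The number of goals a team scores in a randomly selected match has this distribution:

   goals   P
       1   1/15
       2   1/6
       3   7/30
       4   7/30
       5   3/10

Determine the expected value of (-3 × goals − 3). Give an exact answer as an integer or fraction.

-68/5

E[-3x-3] = (1/15)·(-6) + (1/6)·(-9) + (7/30)·(-12) + (7/30)·(-15) + (3/10)·(-18)
     = -68/5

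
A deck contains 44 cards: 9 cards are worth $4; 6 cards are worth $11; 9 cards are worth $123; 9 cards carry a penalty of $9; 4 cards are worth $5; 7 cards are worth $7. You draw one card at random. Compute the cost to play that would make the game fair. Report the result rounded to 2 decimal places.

$27.20

E[payout] = (9/44)·4 + (6/44)·11 + (9/44)·123 + (9/44)·(-9) + (4/44)·5 + (7/44)·7 = 1197/44
Fair fee = E[payout] = 1197/44 ≈ $27.20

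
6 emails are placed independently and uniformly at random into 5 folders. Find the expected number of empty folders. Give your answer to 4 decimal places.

1.3107

Let Xⱼ=1 if folder j is empty. P(Xⱼ=1) = ((5-1)/5)^6 = 4096/15625.
By linearity, E[#empty] = 5·4096/15625 = 4096/3125.
≈ 1.3107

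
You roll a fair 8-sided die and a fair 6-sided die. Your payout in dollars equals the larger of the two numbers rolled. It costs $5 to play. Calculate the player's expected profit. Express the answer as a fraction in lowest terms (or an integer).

Distribution of the larger of the two numbers rolled: 1 w.p. 1/48, 2 w.p. 1/16, 3 w.p. 5/48, 4 w.p. 7/48, 5 w.p. 3/16, 6 w.p. 11/48, …
E[payout] = (1/48)·1 + (1/16)·2 + (5/48)·3 + (7/48)·4 + (3/16)·5 + (11/48)·6 + (1/8)·7 + (1/8)·8 = 251/48
Expected profit = 251/48 − 5 = 11/48

11/48 dollars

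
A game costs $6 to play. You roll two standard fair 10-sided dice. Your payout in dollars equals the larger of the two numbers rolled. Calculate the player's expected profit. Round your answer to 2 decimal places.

$1.15

Distribution of the larger of the two numbers rolled: 1 w.p. 1/100, 2 w.p. 3/100, 3 w.p. 1/20, 4 w.p. 7/100, 5 w.p. 9/100, 6 w.p. 11/100, …
E[payout] = (1/100)·1 + (3/100)·2 + (1/20)·3 + (7/100)·4 + (9/100)·5 + (11/100)·6 + (13/100)·7 + (3/20)·8 + (17/100)·9 + (19/100)·10 = 143/20
Expected profit = 143/20 − 6 = 23/20 ≈ $1.15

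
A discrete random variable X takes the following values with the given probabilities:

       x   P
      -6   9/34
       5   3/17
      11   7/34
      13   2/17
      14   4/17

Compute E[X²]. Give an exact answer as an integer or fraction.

E[X²] = (9/34)·36 + (3/17)·25 + (7/34)·121 + (2/17)·169 + (4/17)·196
     = 3565/34

3565/34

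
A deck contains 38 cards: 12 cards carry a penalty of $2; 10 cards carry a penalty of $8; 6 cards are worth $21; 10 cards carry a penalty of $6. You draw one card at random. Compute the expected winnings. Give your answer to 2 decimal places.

E[payout] = (12/38)·(-2) + (10/38)·(-8) + (6/38)·21 + (10/38)·(-6) = -1
≈ -$1.00

-$1.00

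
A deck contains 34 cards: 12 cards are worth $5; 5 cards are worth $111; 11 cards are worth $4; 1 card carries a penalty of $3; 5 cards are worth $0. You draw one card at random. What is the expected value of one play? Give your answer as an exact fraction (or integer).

328/17 dollars

E[payout] = (12/34)·5 + (5/34)·111 + (11/34)·4 + (1/34)·(-3) + (5/34)·0 = 328/17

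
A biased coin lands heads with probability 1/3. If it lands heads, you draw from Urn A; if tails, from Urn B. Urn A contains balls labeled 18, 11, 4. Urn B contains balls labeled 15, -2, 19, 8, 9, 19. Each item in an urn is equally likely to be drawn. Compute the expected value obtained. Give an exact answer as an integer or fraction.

101/9

E[X | Urn A] = (18 + 11 + 4)/3 = 11
E[X | Urn B] = (15 − 2 + 19 + 8 + 9 + 19)/6 = 34/3
E[X] = (1/3)·11 + (2/3)·34/3 = 101/9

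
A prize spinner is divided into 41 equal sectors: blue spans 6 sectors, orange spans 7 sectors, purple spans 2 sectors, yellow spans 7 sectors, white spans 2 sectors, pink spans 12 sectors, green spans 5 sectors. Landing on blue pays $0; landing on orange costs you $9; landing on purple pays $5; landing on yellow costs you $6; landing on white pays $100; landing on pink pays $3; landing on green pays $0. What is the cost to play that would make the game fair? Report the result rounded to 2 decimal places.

E[payout] = (6/41)·0 + (7/41)·(-9) + (2/41)·5 + (7/41)·(-6) + (2/41)·100 + (12/41)·3 + (5/41)·0 = 141/41
Fair fee = E[payout] = 141/41 ≈ $3.44

$3.44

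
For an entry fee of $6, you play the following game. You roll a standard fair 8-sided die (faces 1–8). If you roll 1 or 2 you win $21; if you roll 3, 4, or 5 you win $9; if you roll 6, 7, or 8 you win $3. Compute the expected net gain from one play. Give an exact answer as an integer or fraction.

E[payout] = (3/8)·3 + (3/8)·9 + (1/4)·21 = 39/4
Expected profit = 39/4 − 6 = 15/4

15/4 dollars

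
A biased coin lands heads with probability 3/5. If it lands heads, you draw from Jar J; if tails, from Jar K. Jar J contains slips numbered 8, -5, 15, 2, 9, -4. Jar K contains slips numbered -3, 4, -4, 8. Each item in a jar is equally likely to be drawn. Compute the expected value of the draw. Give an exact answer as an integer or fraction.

3

E[X | Jar J] = (8 − 5 + 15 + 2 + 9 − 4)/6 = 25/6
E[X | Jar K] = (-3 + 4 − 4 + 8)/4 = 5/4
E[X] = (3/5)·25/6 + (2/5)·5/4 = 3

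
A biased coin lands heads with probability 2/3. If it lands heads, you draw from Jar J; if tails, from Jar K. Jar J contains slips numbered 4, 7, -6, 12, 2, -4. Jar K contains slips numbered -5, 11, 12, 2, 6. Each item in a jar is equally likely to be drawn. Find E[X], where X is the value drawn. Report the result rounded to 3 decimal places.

E[X | Jar J] = (4 + 7 − 6 + 12 + 2 − 4)/6 = 5/2
E[X | Jar K] = (-5 + 11 + 12 + 2 + 6)/5 = 26/5
E[X] = (2/3)·5/2 + (1/3)·26/5 = 17/5 ≈ 3.400

3.400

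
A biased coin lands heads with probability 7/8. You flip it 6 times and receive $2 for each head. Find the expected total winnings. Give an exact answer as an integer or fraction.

E[#heads] = 6·7/8 = 21/4 (linearity over flips).
E[winnings] = 2·21/4 = 21/2.

21/2 dollars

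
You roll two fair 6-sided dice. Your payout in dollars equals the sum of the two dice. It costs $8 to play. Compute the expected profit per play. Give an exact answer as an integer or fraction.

Distribution of the sum of the two dice: 2 w.p. 1/36, 3 w.p. 1/18, 4 w.p. 1/12, 5 w.p. 1/9, 6 w.p. 5/36, 7 w.p. 1/6, …
E[payout] = (1/36)·2 + (1/18)·3 + (1/12)·4 + (1/9)·5 + (5/36)·6 + (1/6)·7 + (5/36)·8 + (1/9)·9 + (1/12)·10 + (1/18)·11 + (1/36)·12 = 7
Expected profit = 7 − 8 = -1

-$1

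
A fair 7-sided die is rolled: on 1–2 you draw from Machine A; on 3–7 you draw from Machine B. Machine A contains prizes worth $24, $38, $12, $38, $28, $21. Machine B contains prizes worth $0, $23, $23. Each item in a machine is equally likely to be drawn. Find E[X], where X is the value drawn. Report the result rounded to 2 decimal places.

$18.62

E[X | Machine A] = (24 + 38 + 12 + 38 + 28 + 21)/6 = 161/6
E[X | Machine B] = (0 + 23 + 23)/3 = 46/3
E[X] = (2/7)·161/6 + (5/7)·46/3 = 391/21 ≈ 18.62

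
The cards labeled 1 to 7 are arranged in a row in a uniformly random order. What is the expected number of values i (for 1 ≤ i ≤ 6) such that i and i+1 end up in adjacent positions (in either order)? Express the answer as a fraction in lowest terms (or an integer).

For each i ∈ {1,…,6}, let Xᵢ = 1 if i and i+1 are adjacent. P(Xᵢ=1) = 2·(7−1)!/7! = 2/7.
By linearity, E[ΣXᵢ] = (6)·(2/7) = 12/7.

12/7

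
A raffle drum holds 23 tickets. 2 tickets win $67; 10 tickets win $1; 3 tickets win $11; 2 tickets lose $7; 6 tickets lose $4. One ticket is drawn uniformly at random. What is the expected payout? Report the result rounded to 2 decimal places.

E[payout] = (2/23)·67 + (10/23)·1 + (3/23)·11 + (2/23)·(-7) + (6/23)·(-4) = 139/23
≈ $6.04

$6.04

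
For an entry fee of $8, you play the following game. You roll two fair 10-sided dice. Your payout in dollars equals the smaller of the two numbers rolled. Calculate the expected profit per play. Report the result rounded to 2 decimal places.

Distribution of the smaller of the two numbers rolled: 1 w.p. 19/100, 2 w.p. 17/100, 3 w.p. 3/20, 4 w.p. 13/100, 5 w.p. 11/100, 6 w.p. 9/100, …
E[payout] = (19/100)·1 + (17/100)·2 + (3/20)·3 + (13/100)·4 + (11/100)·5 + (9/100)·6 + (7/100)·7 + (1/20)·8 + (3/100)·9 + (1/100)·10 = 77/20
Expected profit = 77/20 − 8 = -83/20 ≈ -$4.15

-$4.15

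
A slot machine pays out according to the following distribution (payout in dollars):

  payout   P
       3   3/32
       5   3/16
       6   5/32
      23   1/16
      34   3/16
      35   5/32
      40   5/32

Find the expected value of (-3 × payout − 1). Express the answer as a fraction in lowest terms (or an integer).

E[-3x-1] = (3/32)·(-10) + (3/16)·(-16) + (5/32)·(-19) + (1/16)·(-70) + (3/16)·(-103) + (5/32)·(-106) + (5/32)·(-121)
     = -1057/16

-1057/16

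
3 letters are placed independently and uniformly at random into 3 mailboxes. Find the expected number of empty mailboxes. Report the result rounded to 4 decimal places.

0.8889

Let Xⱼ=1 if mailbox j is empty. P(Xⱼ=1) = ((3-1)/3)^3 = 8/27.
By linearity, E[#empty] = 3·8/27 = 8/9.
≈ 0.8889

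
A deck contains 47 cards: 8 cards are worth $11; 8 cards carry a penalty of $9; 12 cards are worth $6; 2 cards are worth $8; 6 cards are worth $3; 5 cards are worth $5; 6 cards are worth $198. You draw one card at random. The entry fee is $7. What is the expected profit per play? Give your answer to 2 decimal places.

$21.40

E[payout] = (8/47)·11 + (8/47)·(-9) + (12/47)·6 + (2/47)·8 + (6/47)·3 + (5/47)·5 + (6/47)·198 = 1335/47
Expected profit = 1335/47 − 7 = 1006/47 ≈ $21.40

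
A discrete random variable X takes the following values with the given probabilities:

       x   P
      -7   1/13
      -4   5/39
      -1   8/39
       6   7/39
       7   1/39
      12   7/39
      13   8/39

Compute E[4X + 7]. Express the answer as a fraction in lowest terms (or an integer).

1025/39

E[4x+7] = (1/13)·(-21) + (5/39)·(-9) + (8/39)·3 + (7/39)·31 + (1/39)·35 + (7/39)·55 + (8/39)·59
     = 1025/39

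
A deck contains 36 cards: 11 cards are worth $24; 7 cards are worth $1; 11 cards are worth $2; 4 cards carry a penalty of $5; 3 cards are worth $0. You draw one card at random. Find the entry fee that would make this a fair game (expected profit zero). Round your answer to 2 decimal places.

$7.58

E[payout] = (11/36)·24 + (7/36)·1 + (11/36)·2 + (4/36)·(-5) + (3/36)·0 = 91/12
Fair fee = E[payout] = 91/12 ≈ $7.58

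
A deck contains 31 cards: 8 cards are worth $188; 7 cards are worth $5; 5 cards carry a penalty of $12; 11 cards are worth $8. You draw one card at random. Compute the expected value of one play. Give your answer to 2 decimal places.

E[payout] = (8/31)·188 + (7/31)·5 + (5/31)·(-12) + (11/31)·8 = 1567/31
≈ $50.55

$50.55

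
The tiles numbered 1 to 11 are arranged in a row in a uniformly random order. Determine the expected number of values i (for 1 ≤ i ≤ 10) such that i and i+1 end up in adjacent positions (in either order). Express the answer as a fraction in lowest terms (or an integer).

20/11

For each i ∈ {1,…,10}, let Xᵢ = 1 if i and i+1 are adjacent. P(Xᵢ=1) = 2·(11−1)!/11! = 2/11.
By linearity, E[ΣXᵢ] = (10)·(2/11) = 20/11.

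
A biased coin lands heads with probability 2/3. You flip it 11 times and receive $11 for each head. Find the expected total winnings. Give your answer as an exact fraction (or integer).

E[#heads] = 11·2/3 = 22/3 (linearity over flips).
E[winnings] = 11·22/3 = 242/3.

242/3 dollars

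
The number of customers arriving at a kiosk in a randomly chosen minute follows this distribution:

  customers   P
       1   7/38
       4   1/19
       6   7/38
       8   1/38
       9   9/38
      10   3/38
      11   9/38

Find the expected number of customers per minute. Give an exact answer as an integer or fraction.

275/38

E[X] = (7/38)·1 + (1/19)·4 + (7/38)·6 + (1/38)·8 + (9/38)·9 + (3/38)·10 + (9/38)·11
     = 275/38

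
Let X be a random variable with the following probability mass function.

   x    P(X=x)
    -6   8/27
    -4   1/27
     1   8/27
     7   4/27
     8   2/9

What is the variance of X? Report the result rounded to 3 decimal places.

E[X] = (8/27)·(-6) + (1/27)·(-4) + (8/27)·1 + (4/27)·7 + (2/9)·8 = 32/27
E[X²] = (8/27)·36 + (1/27)·16 + (8/27)·1 + (4/27)·49 + (2/9)·64 = 892/27
Var(X) = 892/27 − (32/27)² = 23060/729 ≈ 31.632

31.632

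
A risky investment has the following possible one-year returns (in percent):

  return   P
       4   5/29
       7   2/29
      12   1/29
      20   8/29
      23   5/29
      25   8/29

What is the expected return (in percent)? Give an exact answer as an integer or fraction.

E[X] = (5/29)·4 + (2/29)·7 + (1/29)·12 + (8/29)·20 + (5/29)·23 + (8/29)·25
     = 521/29

521/29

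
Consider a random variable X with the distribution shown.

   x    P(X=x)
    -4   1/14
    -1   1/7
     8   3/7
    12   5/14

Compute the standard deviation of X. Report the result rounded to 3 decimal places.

5.202

E[X] = 51/7, E[X²] = 561/7
Var(X) = E[X²] − (E[X])² = 561/7 − 2601/49 = 1326/49
SD(X) = √(1326/49) ≈ 5.202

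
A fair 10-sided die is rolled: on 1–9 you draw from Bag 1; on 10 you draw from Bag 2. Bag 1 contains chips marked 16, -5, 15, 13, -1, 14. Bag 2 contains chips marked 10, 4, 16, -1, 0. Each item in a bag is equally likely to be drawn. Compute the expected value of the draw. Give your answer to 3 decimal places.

8.380

E[X | Bag 1] = (16 − 5 + 15 + 13 − 1 + 14)/6 = 26/3
E[X | Bag 2] = (10 + 4 + 16 − 1 + 0)/5 = 29/5
E[X] = (9/10)·26/3 + (1/10)·29/5 = 419/50 ≈ 8.380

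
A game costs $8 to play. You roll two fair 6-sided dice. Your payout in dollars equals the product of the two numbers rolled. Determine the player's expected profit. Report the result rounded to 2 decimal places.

$4.25

Distribution of the product of the two numbers rolled: 1 w.p. 1/36, 2 w.p. 1/18, 3 w.p. 1/18, 4 w.p. 1/12, 5 w.p. 1/18, 6 w.p. 1/9, …
E[payout] = (1/36)·1 + (1/18)·2 + (1/18)·3 + (1/12)·4 + (1/18)·5 + (1/9)·6 + (1/18)·8 + (1/36)·9 + (1/18)·10 + (1/9)·12 + (1/18)·15 + (1/36)·16 + (1/18)·18 + (1/18)·20 + (1/18)·24 + (1/36)·25 + (1/18)·30 + (1/36)·36 = 49/4
Expected profit = 49/4 − 8 = 17/4 ≈ $4.25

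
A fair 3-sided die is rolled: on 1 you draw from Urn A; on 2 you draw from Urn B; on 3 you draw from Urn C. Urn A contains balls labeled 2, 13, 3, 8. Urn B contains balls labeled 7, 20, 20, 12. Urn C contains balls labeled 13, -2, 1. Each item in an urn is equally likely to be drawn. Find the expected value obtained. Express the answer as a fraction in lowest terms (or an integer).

E[X | Urn A] = (2 + 13 + 3 + 8)/4 = 13/2
E[X | Urn B] = (7 + 20 + 20 + 12)/4 = 59/4
E[X | Urn C] = (13 − 2 + 1)/3 = 4
E[X] = (1/3)·13/2 + (1/3)·59/4 + (1/3)·4 = 101/12

101/12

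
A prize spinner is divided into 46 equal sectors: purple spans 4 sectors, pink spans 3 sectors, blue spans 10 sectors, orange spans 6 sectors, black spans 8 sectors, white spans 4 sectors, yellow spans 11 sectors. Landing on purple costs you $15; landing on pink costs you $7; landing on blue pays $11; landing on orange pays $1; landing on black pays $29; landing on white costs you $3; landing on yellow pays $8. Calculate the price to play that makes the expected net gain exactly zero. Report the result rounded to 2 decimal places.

$7.46

E[payout] = (4/46)·(-15) + (3/46)·(-7) + (10/46)·11 + (6/46)·1 + (8/46)·29 + (4/46)·(-3) + (11/46)·8 = 343/46
Fair fee = E[payout] = 343/46 ≈ $7.46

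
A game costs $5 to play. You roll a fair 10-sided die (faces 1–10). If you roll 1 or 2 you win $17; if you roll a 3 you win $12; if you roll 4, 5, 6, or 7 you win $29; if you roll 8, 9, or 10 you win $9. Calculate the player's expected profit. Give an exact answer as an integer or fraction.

E[payout] = (3/10)·9 + (1/10)·12 + (1/5)·17 + (2/5)·29 = 189/10
Expected profit = 189/10 − 5 = 139/10

139/10 dollars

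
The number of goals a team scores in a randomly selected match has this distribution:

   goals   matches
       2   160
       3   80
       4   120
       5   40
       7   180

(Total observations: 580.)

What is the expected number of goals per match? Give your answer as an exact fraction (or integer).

125/29

Total = 580, so P(goals=2) = 160/580, etc.
E[X] = (8/29)·2 + (4/29)·3 + (6/29)·4 + (2/29)·5 + (9/29)·7
     = 125/29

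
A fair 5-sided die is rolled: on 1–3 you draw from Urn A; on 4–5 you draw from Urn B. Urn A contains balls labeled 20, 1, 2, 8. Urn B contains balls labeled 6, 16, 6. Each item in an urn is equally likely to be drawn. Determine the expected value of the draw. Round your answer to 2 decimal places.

E[X | Urn A] = (20 + 1 + 2 + 8)/4 = 31/4
E[X | Urn B] = (6 + 16 + 6)/3 = 28/3
E[X] = (3/5)·31/4 + (2/5)·28/3 = 503/60 ≈ 8.38

8.38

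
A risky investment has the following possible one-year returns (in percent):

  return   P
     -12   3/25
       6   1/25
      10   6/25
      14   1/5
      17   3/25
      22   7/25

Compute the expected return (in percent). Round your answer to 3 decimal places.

E[X] = (3/25)·(-12) + (1/25)·6 + (6/25)·10 + (1/5)·14 + (3/25)·17 + (7/25)·22
     = 61/5 ≈ 12.200

12.200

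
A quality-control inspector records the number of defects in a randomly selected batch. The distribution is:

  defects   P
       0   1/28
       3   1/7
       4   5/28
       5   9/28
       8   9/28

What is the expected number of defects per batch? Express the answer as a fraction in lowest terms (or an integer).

E[X] = (1/28)·0 + (1/7)·3 + (5/28)·4 + (9/28)·5 + (9/28)·8
     = 149/28

149/28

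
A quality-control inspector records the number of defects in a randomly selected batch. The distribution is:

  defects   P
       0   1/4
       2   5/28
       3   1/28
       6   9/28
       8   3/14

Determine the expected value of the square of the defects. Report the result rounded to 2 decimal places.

26.32

E[X²] = (1/4)·0 + (5/28)·4 + (1/28)·9 + (9/28)·36 + (3/14)·64
     = 737/28 ≈ 26.32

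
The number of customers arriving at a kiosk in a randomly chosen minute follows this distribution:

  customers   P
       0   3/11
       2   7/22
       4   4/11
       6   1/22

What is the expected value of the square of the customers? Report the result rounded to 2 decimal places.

E[X²] = (3/11)·0 + (7/22)·4 + (4/11)·16 + (1/22)·36
     = 96/11 ≈ 8.73

8.73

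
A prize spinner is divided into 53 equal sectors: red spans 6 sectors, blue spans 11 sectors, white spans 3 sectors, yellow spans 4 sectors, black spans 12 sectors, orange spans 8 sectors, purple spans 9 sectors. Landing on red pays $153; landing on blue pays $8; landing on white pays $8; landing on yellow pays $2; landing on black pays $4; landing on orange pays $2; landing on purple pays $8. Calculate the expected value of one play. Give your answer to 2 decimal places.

$22.15

E[payout] = (6/53)·153 + (11/53)·8 + (3/53)·8 + (4/53)·2 + (12/53)·4 + (8/53)·2 + (9/53)·8 = 1174/53
≈ $22.15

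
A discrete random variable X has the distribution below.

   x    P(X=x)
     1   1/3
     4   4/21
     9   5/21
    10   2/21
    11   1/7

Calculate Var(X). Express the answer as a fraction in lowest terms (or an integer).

E[X] = (1/3)·1 + (4/21)·4 + (5/21)·9 + (2/21)·10 + (1/7)·11 = 121/21
E[X²] = (1/3)·1 + (4/21)·16 + (5/21)·81 + (2/21)·100 + (1/7)·121 = 1039/21
Var(X) = 1039/21 − (121/21)² = 7178/441

7178/441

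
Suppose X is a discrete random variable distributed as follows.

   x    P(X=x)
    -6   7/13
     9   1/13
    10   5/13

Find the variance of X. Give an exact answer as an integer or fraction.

E[X] = (7/13)·(-6) + (1/13)·9 + (5/13)·10 = 17/13
E[X²] = (7/13)·36 + (1/13)·81 + (5/13)·100 = 833/13
Var(X) = 833/13 − (17/13)² = 10540/169

10540/169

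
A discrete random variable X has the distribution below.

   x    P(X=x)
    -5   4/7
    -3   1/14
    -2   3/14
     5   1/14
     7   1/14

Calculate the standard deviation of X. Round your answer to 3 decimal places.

3.753

E[X] = -37/14, E[X²] = 295/14
Var(X) = E[X²] − (E[X])² = 295/14 − 1369/196 = 2761/196
SD(X) = √(2761/196) ≈ 3.753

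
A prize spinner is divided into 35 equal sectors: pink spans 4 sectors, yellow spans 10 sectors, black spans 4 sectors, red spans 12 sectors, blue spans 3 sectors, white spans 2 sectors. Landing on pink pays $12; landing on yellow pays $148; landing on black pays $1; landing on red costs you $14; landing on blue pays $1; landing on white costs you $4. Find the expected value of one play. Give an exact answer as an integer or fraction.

1359/35 dollars

E[payout] = (4/35)·12 + (10/35)·148 + (4/35)·1 + (12/35)·(-14) + (3/35)·1 + (2/35)·(-4) = 1359/35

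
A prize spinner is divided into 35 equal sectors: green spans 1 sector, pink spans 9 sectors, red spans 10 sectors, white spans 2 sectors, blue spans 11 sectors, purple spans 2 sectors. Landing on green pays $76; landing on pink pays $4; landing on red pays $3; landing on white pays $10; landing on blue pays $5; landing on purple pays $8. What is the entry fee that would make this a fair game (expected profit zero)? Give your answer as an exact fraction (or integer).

233/35 dollars

E[payout] = (1/35)·76 + (9/35)·4 + (10/35)·3 + (2/35)·10 + (11/35)·5 + (2/35)·8 = 233/35
Fair fee = E[payout] = 233/35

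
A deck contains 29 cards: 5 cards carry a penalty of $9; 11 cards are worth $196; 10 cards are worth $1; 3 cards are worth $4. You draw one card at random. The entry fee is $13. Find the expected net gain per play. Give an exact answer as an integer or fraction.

1756/29 dollars

E[payout] = (5/29)·(-9) + (11/29)·196 + (10/29)·1 + (3/29)·4 = 2133/29
Expected profit = 2133/29 − 13 = 1756/29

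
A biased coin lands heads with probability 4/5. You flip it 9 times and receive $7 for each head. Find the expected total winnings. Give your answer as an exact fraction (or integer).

252/5 dollars

E[#heads] = 9·4/5 = 36/5 (linearity over flips).
E[winnings] = 7·36/5 = 252/5.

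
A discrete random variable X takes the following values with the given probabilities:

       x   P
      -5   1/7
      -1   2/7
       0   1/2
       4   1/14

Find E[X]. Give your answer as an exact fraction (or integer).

E[X] = (1/7)·(-5) + (2/7)·(-1) + (1/2)·0 + (1/14)·4
     = -5/7

-5/7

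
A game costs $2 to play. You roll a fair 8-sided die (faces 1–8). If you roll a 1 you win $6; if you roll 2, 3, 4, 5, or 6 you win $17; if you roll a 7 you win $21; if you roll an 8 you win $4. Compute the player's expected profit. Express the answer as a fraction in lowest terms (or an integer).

25/2 dollars

E[payout] = (1/8)·4 + (1/8)·6 + (5/8)·17 + (1/8)·21 = 29/2
Expected profit = 29/2 − 2 = 25/2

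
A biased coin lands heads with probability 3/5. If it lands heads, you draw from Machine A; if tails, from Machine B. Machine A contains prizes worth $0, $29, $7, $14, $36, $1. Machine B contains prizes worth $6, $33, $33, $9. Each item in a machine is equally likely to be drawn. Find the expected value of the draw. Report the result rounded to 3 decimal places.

E[X | Machine A] = (0 + 29 + 7 + 14 + 36 + 1)/6 = 29/2
E[X | Machine B] = (6 + 33 + 33 + 9)/4 = 81/4
E[X] = (3/5)·29/2 + (2/5)·81/4 = 84/5 ≈ 16.800

$16.800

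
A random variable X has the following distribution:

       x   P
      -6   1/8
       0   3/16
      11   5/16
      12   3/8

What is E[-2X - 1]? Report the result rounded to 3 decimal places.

-15.375

E[-2x-1] = (1/8)·11 + (3/16)·(-1) + (5/16)·(-23) + (3/8)·(-25)
     = -123/8 ≈ -15.375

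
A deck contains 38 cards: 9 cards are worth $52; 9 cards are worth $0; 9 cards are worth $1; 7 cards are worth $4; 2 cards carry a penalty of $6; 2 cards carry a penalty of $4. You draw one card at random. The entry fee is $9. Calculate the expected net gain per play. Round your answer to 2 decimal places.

$3.76

E[payout] = (9/38)·52 + (9/38)·0 + (9/38)·1 + (7/38)·4 + (2/38)·(-6) + (2/38)·(-4) = 485/38
Expected profit = 485/38 − 9 = 143/38 ≈ $3.76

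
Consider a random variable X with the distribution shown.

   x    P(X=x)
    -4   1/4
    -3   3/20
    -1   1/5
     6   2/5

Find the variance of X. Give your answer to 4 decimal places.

19.3875

E[X] = (1/4)·(-4) + (3/20)·(-3) + (1/5)·(-1) + (2/5)·6 = 3/4
E[X²] = (1/4)·16 + (3/20)·9 + (1/5)·1 + (2/5)·36 = 399/20
Var(X) = 399/20 − (3/4)² = 1551/80 ≈ 19.3875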